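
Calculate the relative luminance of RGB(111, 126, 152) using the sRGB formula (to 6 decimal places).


Linearize each channel (sRGB transfer function): c = v/255; c_lin = c/12.92 if c ≤ 0.04045, else ((c+0.055)/1.055)^2.4
  R: 111/255 ≈ 0.435294 > 0.04045 → ((0.435294+0.055)/1.055)^2.4 ≈ 0.158961
  G: 126/255 ≈ 0.494118 > 0.04045 → ((0.494118+0.055)/1.055)^2.4 ≈ 0.208637
  B: 152/255 ≈ 0.596078 > 0.04045 → ((0.596078+0.055)/1.055)^2.4 ≈ 0.313989
R_lin = 0.158961, G_lin = 0.208637, B_lin = 0.313989
L = 0.2126×R + 0.7152×G + 0.0722×B
L = 0.2126×0.158961 + 0.7152×0.208637 + 0.0722×0.313989
L ≈ 0.205682


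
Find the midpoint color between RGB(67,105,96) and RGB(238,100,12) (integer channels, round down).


Midpoint: each channel = ⌊(C₁+C₂)/2⌋
R: ⌊(67+238)/2⌋ = 152
G: ⌊(105+100)/2⌋ = 102
B: ⌊(96+12)/2⌋ = 54
= RGB(152, 102, 54)


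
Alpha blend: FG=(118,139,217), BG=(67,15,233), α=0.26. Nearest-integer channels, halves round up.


C = α×F + (1-α)×B, with 1-α = 0.74
R: 0.26×118 + 0.74×67 = 30.68 + 49.58 = 80.26 → 80
G: 0.26×139 + 0.74×15 = 36.14 + 11.10 = 47.24 → 47
B: 0.26×217 + 0.74×233 = 56.42 + 172.42 = 228.84 → 229
= RGB(80, 47, 229)


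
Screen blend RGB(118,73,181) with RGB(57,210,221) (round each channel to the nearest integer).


Screen: C = 255 - (255-A)×(255-B)/255, rounded to nearest integer
R: 255 - (255-118)×(255-57)/255 = 255 - 27126/255 ≈ 255 - 106.376 = 148.624 → 149
G: 255 - (255-73)×(255-210)/255 = 255 - 8190/255 ≈ 255 - 32.118 = 222.882 → 223
B: 255 - (255-181)×(255-221)/255 = 255 - 2516/255 ≈ 255 - 9.867 = 245.133 → 245
= RGB(149, 223, 245)


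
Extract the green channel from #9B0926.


Color: #9B0926
R = 9B = 155
G = 09 = 9
B = 26 = 38
Green = 9


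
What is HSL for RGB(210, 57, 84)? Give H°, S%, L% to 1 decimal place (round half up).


Normalize: R'=210/255≈0.8235, G'=57/255≈0.2235, B'=84/255≈0.3294
Max=210/255, Min=57/255, Δ=Max-Min=153/255
L = (Max+Min)/2 = (210+57)/510 = 267/510 = 0.52352… → L = 52.4%
L > 0.5 → S = Δ/(2-Max-Min) = 153/(510-210-57) = 153/243 = 0.62962… → S = 63.0%
(the 1/255 factors cancel in S and H, so raw channel differences can be used)
Max is R' → H = 60 × (((G-B)/Δ) mod 6) = 60 × (((57-84)/153) mod 6)
  (-27)/153 = -0.1764…; negative, so add 6 → 5.8235…
  H = 60 × 5.8235… = 349.411…° → H = 349.4°
= HSL(349.4°, 63.0%, 52.4%)


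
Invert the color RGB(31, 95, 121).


Invert: (255-R, 255-G, 255-B)
R: 255-31 = 224
G: 255-95 = 160
B: 255-121 = 134
= RGB(224, 160, 134)


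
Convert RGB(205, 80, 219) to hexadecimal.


R = 205 → CD (hex)
G = 80 → 50 (hex)
B = 219 → DB (hex)
Hex = #CD50DB


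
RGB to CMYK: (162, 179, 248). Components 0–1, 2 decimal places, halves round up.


R'=162/255≈0.6353, G'=179/255≈0.7020, B'=248/255≈0.9725
K = 1 - max(R',G',B') = 1 - 248/255 = 7/255 = 0.02745… → 0.03
(1-R'-K)/(1-K) simplifies to (max-R)/max with max = 248:
C = (248-162)/248 = 86/248 = 0.34677… → 0.35
M = (248-179)/248 = 69/248 = 0.27822… → 0.28
Y = (248-248)/248 = 0/248 = 0 → 0.00
= CMYK(0.35, 0.28, 0.00, 0.03)


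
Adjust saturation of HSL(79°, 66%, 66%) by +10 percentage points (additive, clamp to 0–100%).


Original S = 66%
Adjustment = +10 percentage points
New S = 66 + (10) = 76
Clamp to [0, 100] → 76
= HSL(79°, 76%, 66%)


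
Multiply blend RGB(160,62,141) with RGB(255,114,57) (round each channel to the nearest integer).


Multiply: C = A×B/255, rounded to nearest integer
R: 160×255/255 = 40800/255 ≈ 160.000 → 160
G: 62×114/255 = 7068/255 ≈ 27.718 → 28
B: 141×57/255 = 8037/255 ≈ 31.518 → 32
= RGB(160, 28, 32)


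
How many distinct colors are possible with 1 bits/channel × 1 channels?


Total bits = 1 bits/channel × 1 channels = 1 bits
Distinct colors = 2^1
= 2 colors


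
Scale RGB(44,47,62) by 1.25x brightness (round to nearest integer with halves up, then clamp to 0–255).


Multiply each channel by 1.25, round half up, clamp to [0, 255]
R: 44×1.25 = 55
G: 47×1.25 = 58.75 → round → 59
B: 62×1.25 = 77.5 → round → 78
= RGB(55, 59, 78)


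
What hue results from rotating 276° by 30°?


New hue = (H + rotation) mod 360
New hue = (276 + 30) mod 360
= 306 mod 360
= 306°


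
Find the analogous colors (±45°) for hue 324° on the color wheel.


Base hue: 324°
Left analog: (324 - 45) mod 360 = 279°
Right analog: (324 + 45) mod 360 = 9°
Analogous hues = 279° and 9°


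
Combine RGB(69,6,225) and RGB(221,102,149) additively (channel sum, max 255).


Additive: each channel = min(255, C₁+C₂)
R: 69+221 = 290 → 255
G: 6+102 = 108 → 108
B: 225+149 = 374 → 255
= RGB(255, 108, 255)


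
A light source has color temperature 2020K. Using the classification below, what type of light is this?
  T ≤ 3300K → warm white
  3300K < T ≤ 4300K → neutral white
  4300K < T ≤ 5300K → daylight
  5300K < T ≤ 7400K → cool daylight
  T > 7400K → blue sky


Temperature: 2020K
2020K ≤ 3300K → warm white
Classification: warm white


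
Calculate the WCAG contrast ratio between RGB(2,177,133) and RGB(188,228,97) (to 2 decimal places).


Linearize each sRGB channel c=v/255: c/12.92 if c ≤ 0.04045 else ((c+0.055)/1.055)^2.4
L = 0.2126×R_lin + 0.7152×G_lin + 0.0722×B_lin
Color 1 (2,177,133):
  R=2: 2/255≈0.0078 ≤ 0.04045 → 0.0078/12.92 ≈ 0.00061
  G=177: 177/255≈0.6941 > 0.04045 → ((0.6941+0.055)/1.055)^2.4 ≈ 0.43966
  B=133: 133/255≈0.5216 > 0.04045 → ((0.5216+0.055)/1.055)^2.4 ≈ 0.23455
  L1 = 0.2126×0.00061 + 0.7152×0.43966 + 0.0722×0.23455 ≈ 0.33151
Color 2 (188,228,97):
  R=188: 188/255≈0.7373 > 0.04045 → ((0.7373+0.055)/1.055)^2.4 ≈ 0.50289
  G=228: 228/255≈0.8941 > 0.04045 → ((0.8941+0.055)/1.055)^2.4 ≈ 0.77582
  B=97: 97/255≈0.3804 > 0.04045 → ((0.3804+0.055)/1.055)^2.4 ≈ 0.11954
  L2 = 0.2126×0.50289 + 0.7152×0.77582 + 0.0722×0.11954 ≈ 0.67041
Lighter = 0.67041, Darker = 0.33151
Ratio = (L_lighter + 0.05) / (L_darker + 0.05)
Ratio = (0.67041 + 0.05) / (0.33151 + 0.05) = 0.72041 / 0.38151 ≈ 1.8883
Ratio ≈ 1.89:1


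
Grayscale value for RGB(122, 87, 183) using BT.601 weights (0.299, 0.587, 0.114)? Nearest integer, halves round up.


Gray = 0.299×R + 0.587×G + 0.114×B
Gray = 0.299×122 + 0.587×87 + 0.114×183
Gray = 36.478 + 51.069 + 20.862
Gray = 108.409 → round half up → 108
Gray = 108


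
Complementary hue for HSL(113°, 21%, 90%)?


Complement = opposite side of color wheel = hue + 180°
H' = (113 + 180) mod 360 = 293°
S and L unchanged.
= HSL(293°, 21%, 90%)


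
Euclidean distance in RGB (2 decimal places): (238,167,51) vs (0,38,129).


d = √[(R₁-R₂)² + (G₁-G₂)² + (B₁-B₂)²]
d = √[(238-0)² + (167-38)² + (51-129)²]
d = √[56644 + 16641 + 6084]
d = √79369
d ≈ 281.73


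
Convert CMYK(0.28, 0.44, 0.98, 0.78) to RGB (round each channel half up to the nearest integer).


R = 255 × (1-C) × (1-K) = 255 × 0.72 × 0.22 = 40.392 → 40
G = 255 × (1-M) × (1-K) = 255 × 0.56 × 0.22 = 31.416 → 31
B = 255 × (1-Y) × (1-K) = 255 × 0.02 × 0.22 = 1.122 → 1
= RGB(40, 31, 1)


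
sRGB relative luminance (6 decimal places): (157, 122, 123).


Linearize each channel (sRGB transfer function): c = v/255; c_lin = c/12.92 if c ≤ 0.04045, else ((c+0.055)/1.055)^2.4
  R: 157/255 ≈ 0.615686 > 0.04045 → ((0.615686+0.055)/1.055)^2.4 ≈ 0.337164
  G: 122/255 ≈ 0.478431 > 0.04045 → ((0.478431+0.055)/1.055)^2.4 ≈ 0.194618
  B: 123/255 ≈ 0.482353 > 0.04045 → ((0.482353+0.055)/1.055)^2.4 ≈ 0.198069
R_lin = 0.337164, G_lin = 0.194618, B_lin = 0.198069
L = 0.2126×R + 0.7152×G + 0.0722×B
L = 0.2126×0.337164 + 0.7152×0.194618 + 0.0722×0.198069
L ≈ 0.225172


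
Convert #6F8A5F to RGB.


6F → 111 (R)
8A → 138 (G)
5F → 95 (B)
= RGB(111, 138, 95)


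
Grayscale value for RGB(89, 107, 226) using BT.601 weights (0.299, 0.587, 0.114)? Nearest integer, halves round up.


Gray = 0.299×R + 0.587×G + 0.114×B
Gray = 0.299×89 + 0.587×107 + 0.114×226
Gray = 26.611 + 62.809 + 25.764
Gray = 115.184 → round half up → 115
Gray = 115


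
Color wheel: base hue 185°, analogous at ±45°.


Base hue: 185°
Left analog: (185 - 45) mod 360 = 140°
Right analog: (185 + 45) mod 360 = 230°
Analogous hues = 140° and 230°


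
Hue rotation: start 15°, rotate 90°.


New hue = (H + rotation) mod 360
New hue = (15 + 90) mod 360
= 105 mod 360
= 105°


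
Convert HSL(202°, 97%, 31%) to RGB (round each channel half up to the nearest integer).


H=202°, S=0.97, L=0.31
C = (1-|2L-1|)×S = (1-|-0.38|)×0.97 = 0.6014
H' = H/60 = 202/60 ≈ 3.3667; X = C×(1-|H' mod 2 - 1|) ≈ 0.3809
m = L - C/2 = 0.31 - 0.3007 = 0.0093
Sector ⌊H'⌋ = 3 → (R',G',B') = (0.0, ≈0.3809, 0.6014)
RGB = ((R'+m)×255, (G'+m)×255, (B'+m)×255) = (2.3715, 99.4976, 155.7285)
Round half up → RGB(2, 99, 156)


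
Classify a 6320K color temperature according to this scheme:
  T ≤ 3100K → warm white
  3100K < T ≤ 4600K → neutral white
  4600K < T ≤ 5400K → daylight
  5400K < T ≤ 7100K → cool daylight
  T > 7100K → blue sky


Temperature: 6320K
5400K < 6320K ≤ 7100K → cool daylight
Classification: cool daylight


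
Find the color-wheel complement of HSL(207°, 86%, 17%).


Complement = opposite side of color wheel = hue + 180°
H' = (207 + 180) mod 360 = 27°
S and L unchanged.
= HSL(27°, 86%, 17%)


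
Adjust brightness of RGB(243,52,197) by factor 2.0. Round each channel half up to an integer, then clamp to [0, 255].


Multiply each channel by 2.0, round half up, clamp to [0, 255]
R: 243×2.0 = 486 → clamp → 255
G: 52×2.0 = 104
B: 197×2.0 = 394 → clamp → 255
= RGB(255, 104, 255)


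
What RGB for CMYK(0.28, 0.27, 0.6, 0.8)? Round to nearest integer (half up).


R = 255 × (1-C) × (1-K) = 255 × 0.72 × 0.20 = 36.72 → 37
G = 255 × (1-M) × (1-K) = 255 × 0.73 × 0.20 = 37.23 → 37
B = 255 × (1-Y) × (1-K) = 255 × 0.40 × 0.20 = 20.4 → 20
= RGB(37, 37, 20)


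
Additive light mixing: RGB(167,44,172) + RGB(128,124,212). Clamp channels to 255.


Additive: each channel = min(255, C₁+C₂)
R: 167+128 = 295 → 255
G: 44+124 = 168 → 168
B: 172+212 = 384 → 255
= RGB(255, 168, 255)


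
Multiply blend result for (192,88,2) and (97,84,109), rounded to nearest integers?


Multiply: C = A×B/255, rounded to nearest integer
R: 192×97/255 = 18624/255 ≈ 73.035 → 73
G: 88×84/255 = 7392/255 ≈ 28.988 → 29
B: 2×109/255 = 218/255 ≈ 0.855 → 1
= RGB(73, 29, 1)


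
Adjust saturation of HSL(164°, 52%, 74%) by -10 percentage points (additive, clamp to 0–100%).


Original S = 52%
Adjustment = -10 percentage points
New S = 52 + (-10) = 42
Clamp to [0, 100] → 42
= HSL(164°, 42%, 74%)


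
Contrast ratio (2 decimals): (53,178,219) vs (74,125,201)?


Linearize each sRGB channel c=v/255: c/12.92 if c ≤ 0.04045 else ((c+0.055)/1.055)^2.4
L = 0.2126×R_lin + 0.7152×G_lin + 0.0722×B_lin
Color 1 (53,178,219):
  R=53: 53/255≈0.2078 > 0.04045 → ((0.2078+0.055)/1.055)^2.4 ≈ 0.03560
  G=178: 178/255≈0.6980 > 0.04045 → ((0.6980+0.055)/1.055)^2.4 ≈ 0.44520
  B=219: 219/255≈0.8588 > 0.04045 → ((0.8588+0.055)/1.055)^2.4 ≈ 0.70838
  L1 = 0.2126×0.03560 + 0.7152×0.44520 + 0.0722×0.70838 ≈ 0.37712
Color 2 (74,125,201):
  R=74: 74/255≈0.2902 > 0.04045 → ((0.2902+0.055)/1.055)^2.4 ≈ 0.06848
  G=125: 125/255≈0.4902 > 0.04045 → ((0.4902+0.055)/1.055)^2.4 ≈ 0.20508
  B=201: 201/255≈0.7882 > 0.04045 → ((0.7882+0.055)/1.055)^2.4 ≈ 0.58408
  L2 = 0.2126×0.06848 + 0.7152×0.20508 + 0.0722×0.58408 ≈ 0.20340
Lighter = 0.37712, Darker = 0.20340
Ratio = (L_lighter + 0.05) / (L_darker + 0.05)
Ratio = (0.37712 + 0.05) / (0.20340 + 0.05) = 0.42712 / 0.25340 ≈ 1.6856
Ratio ≈ 1.69:1


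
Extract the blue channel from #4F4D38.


Color: #4F4D38
R = 4F = 79
G = 4D = 77
B = 38 = 56
Blue = 56


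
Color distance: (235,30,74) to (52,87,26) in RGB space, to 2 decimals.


d = √[(R₁-R₂)² + (G₁-G₂)² + (B₁-B₂)²]
d = √[(235-52)² + (30-87)² + (74-26)²]
d = √[33489 + 3249 + 2304]
d = √39042
d ≈ 197.59


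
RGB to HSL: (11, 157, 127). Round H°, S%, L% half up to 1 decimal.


Normalize: R'=11/255≈0.0431, G'=157/255≈0.6157, B'=127/255≈0.4980
Max=157/255, Min=11/255, Δ=Max-Min=146/255
L = (Max+Min)/2 = (157+11)/510 = 168/510 = 0.32941… → L = 32.9%
L ≤ 0.5 → S = Δ/(Max+Min) = 146/(157+11) = 146/168 = 0.86904… → S = 86.9%
(the 1/255 factors cancel in S and H, so raw channel differences can be used)
Max is G' → H = 60 × ((B-R)/Δ + 2) = 60 × ((127-11)/146 + 2)
  116/146 + 2 = 0.7945… + 2 = 2.7945…
  H = 60 × 2.7945… = 167.671…° → H = 167.7°
= HSL(167.7°, 86.9%, 32.9%)


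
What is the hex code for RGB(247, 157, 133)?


R = 247 → F7 (hex)
G = 157 → 9D (hex)
B = 133 → 85 (hex)
Hex = #F79D85


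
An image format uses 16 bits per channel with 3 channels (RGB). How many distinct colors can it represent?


Total bits = 16 bits/channel × 3 channels = 48 bits
Distinct colors = 2^48
= 281,474,976,710,656 colors


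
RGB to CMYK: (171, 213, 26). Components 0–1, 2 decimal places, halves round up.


R'=171/255≈0.6706, G'=213/255≈0.8353, B'=26/255≈0.1020
K = 1 - max(R',G',B') = 1 - 213/255 = 42/255 = 0.16470… → 0.16
(1-R'-K)/(1-K) simplifies to (max-R)/max with max = 213:
C = (213-171)/213 = 42/213 = 0.19718… → 0.20
M = (213-213)/213 = 0/213 = 0 → 0.00
Y = (213-26)/213 = 187/213 = 0.87793… → 0.88
= CMYK(0.20, 0.00, 0.88, 0.16)


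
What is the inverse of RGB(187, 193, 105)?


Invert: (255-R, 255-G, 255-B)
R: 255-187 = 68
G: 255-193 = 62
B: 255-105 = 150
= RGB(68, 62, 150)


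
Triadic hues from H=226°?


Triadic: equally spaced at 120° intervals
H1 = 226°
H2 = (226 + 120) mod 360 = 346°
H3 = (226 + 240) mod 360 = 106°
Triadic = 226°, 346°, 106°


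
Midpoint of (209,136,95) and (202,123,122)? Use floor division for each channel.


Midpoint: each channel = ⌊(C₁+C₂)/2⌋
R: ⌊(209+202)/2⌋ = 205
G: ⌊(136+123)/2⌋ = 129
B: ⌊(95+122)/2⌋ = 108
= RGB(205, 129, 108)


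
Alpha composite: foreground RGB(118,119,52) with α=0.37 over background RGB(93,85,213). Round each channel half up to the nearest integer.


C = α×F + (1-α)×B, with 1-α = 0.63
R: 0.37×118 + 0.63×93 = 43.66 + 58.59 = 102.25 → 102
G: 0.37×119 + 0.63×85 = 44.03 + 53.55 = 97.58 → 98
B: 0.37×52 + 0.63×213 = 19.24 + 134.19 = 153.43 → 153
= RGB(102, 98, 153)


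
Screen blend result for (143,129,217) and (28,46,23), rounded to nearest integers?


Screen: C = 255 - (255-A)×(255-B)/255, rounded to nearest integer
R: 255 - (255-143)×(255-28)/255 = 255 - 25424/255 ≈ 255 - 99.702 = 155.298 → 155
G: 255 - (255-129)×(255-46)/255 = 255 - 26334/255 ≈ 255 - 103.271 = 151.729 → 152
B: 255 - (255-217)×(255-23)/255 = 255 - 8816/255 ≈ 255 - 34.573 = 220.427 → 220
= RGB(155, 152, 220)


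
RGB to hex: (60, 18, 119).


R = 60 → 3C (hex)
G = 18 → 12 (hex)
B = 119 → 77 (hex)
Hex = #3C1277


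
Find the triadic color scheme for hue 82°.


Triadic: equally spaced at 120° intervals
H1 = 82°
H2 = (82 + 120) mod 360 = 202°
H3 = (82 + 240) mod 360 = 322°
Triadic = 82°, 202°, 322°


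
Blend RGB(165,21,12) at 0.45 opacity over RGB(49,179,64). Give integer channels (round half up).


C = α×F + (1-α)×B, with 1-α = 0.55
R: 0.45×165 + 0.55×49 = 74.25 + 26.95 = 101.20 → 101
G: 0.45×21 + 0.55×179 = 9.45 + 98.45 = 107.90 → 108
B: 0.45×12 + 0.55×64 = 5.40 + 35.20 = 40.60 → 41
= RGB(101, 108, 41)


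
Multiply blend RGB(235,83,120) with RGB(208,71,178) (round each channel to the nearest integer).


Multiply: C = A×B/255, rounded to nearest integer
R: 235×208/255 = 48880/255 ≈ 191.686 → 192
G: 83×71/255 = 5893/255 ≈ 23.110 → 23
B: 120×178/255 = 21360/255 ≈ 83.765 → 84
= RGB(192, 23, 84)


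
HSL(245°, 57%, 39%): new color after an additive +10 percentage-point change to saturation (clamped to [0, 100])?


Original S = 57%
Adjustment = +10 percentage points
New S = 57 + (10) = 67
Clamp to [0, 100] → 67
= HSL(245°, 67%, 39%)


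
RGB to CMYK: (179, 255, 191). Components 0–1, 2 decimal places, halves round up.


R'=179/255≈0.7020, G'=255/255≈1.0000, B'=191/255≈0.7490
K = 1 - max(R',G',B') = 1 - 255/255 = 0/255 = 0 → 0.00
(1-R'-K)/(1-K) simplifies to (max-R)/max with max = 255:
C = (255-179)/255 = 76/255 = 0.29803… → 0.30
M = (255-255)/255 = 0/255 = 0 → 0.00
Y = (255-191)/255 = 64/255 = 0.25098… → 0.25
= CMYK(0.30, 0.00, 0.25, 0.00)


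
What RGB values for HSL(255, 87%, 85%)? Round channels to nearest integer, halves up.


H=255°, S=0.87, L=0.85
C = (1-|2L-1|)×S = (1-|0.70|)×0.87 = 0.261
H' = H/60 = 255/60 ≈ 4.2500; X = C×(1-|H' mod 2 - 1|) = 0.06525
m = L - C/2 = 0.85 - 0.1305 = 0.7195
Sector ⌊H'⌋ = 4 → (R',G',B') = (0.06525, 0.0, 0.261)
RGB = ((R'+m)×255, (G'+m)×255, (B'+m)×255) = (200.11125, 183.4725, 250.0275)
Round half up → RGB(200, 183, 250)


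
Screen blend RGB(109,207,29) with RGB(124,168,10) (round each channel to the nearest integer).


Screen: C = 255 - (255-A)×(255-B)/255, rounded to nearest integer
R: 255 - (255-109)×(255-124)/255 = 255 - 19126/255 ≈ 255 - 75.004 = 179.996 → 180
G: 255 - (255-207)×(255-168)/255 = 255 - 4176/255 ≈ 255 - 16.376 = 238.624 → 239
B: 255 - (255-29)×(255-10)/255 = 255 - 55370/255 ≈ 255 - 217.137 = 37.863 → 38
= RGB(180, 239, 38)


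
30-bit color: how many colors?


Colors = 2^bits = 2^30
= 1,073,741,824 colors


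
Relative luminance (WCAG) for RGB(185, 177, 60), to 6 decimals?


Linearize each channel (sRGB transfer function): c = v/255; c_lin = c/12.92 if c ≤ 0.04045, else ((c+0.055)/1.055)^2.4
  R: 185/255 ≈ 0.725490 > 0.04045 → ((0.725490+0.055)/1.055)^2.4 ≈ 0.485150
  G: 177/255 ≈ 0.694118 > 0.04045 → ((0.694118+0.055)/1.055)^2.4 ≈ 0.439657
  B: 60/255 ≈ 0.235294 > 0.04045 → ((0.235294+0.055)/1.055)^2.4 ≈ 0.045186
R_lin = 0.485150, G_lin = 0.439657, B_lin = 0.045186
L = 0.2126×R + 0.7152×G + 0.0722×B
L = 0.2126×0.485150 + 0.7152×0.439657 + 0.0722×0.045186
L ≈ 0.420848


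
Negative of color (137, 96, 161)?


Invert: (255-R, 255-G, 255-B)
R: 255-137 = 118
G: 255-96 = 159
B: 255-161 = 94
= RGB(118, 159, 94)


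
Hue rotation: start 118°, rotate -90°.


New hue = (H + rotation) mod 360
New hue = (118 -90) mod 360
= 28 mod 360
= 28°


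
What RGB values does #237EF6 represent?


23 → 35 (R)
7E → 126 (G)
F6 → 246 (B)
= RGB(35, 126, 246)


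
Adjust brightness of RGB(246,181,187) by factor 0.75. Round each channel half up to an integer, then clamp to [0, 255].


Multiply each channel by 0.75, round half up, clamp to [0, 255]
R: 246×0.75 = 184.5 → round → 185
G: 181×0.75 = 135.75 → round → 136
B: 187×0.75 = 140.25 → round → 140
= RGB(185, 136, 140)


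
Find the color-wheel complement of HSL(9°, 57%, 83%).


Complement = opposite side of color wheel = hue + 180°
H' = (9 + 180) mod 360 = 189°
S and L unchanged.
= HSL(189°, 57%, 83%)


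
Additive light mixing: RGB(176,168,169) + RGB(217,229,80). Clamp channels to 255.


Additive: each channel = min(255, C₁+C₂)
R: 176+217 = 393 → 255
G: 168+229 = 397 → 255
B: 169+80 = 249 → 249
= RGB(255, 255, 249)


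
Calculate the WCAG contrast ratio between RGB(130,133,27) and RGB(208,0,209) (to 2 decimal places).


Linearize each sRGB channel c=v/255: c/12.92 if c ≤ 0.04045 else ((c+0.055)/1.055)^2.4
L = 0.2126×R_lin + 0.7152×G_lin + 0.0722×B_lin
Color 1 (130,133,27):
  R=130: 130/255≈0.5098 > 0.04045 → ((0.5098+0.055)/1.055)^2.4 ≈ 0.22323
  G=133: 133/255≈0.5216 > 0.04045 → ((0.5216+0.055)/1.055)^2.4 ≈ 0.23455
  B=27: 27/255≈0.1059 > 0.04045 → ((0.1059+0.055)/1.055)^2.4 ≈ 0.01096
  L1 = 0.2126×0.22323 + 0.7152×0.23455 + 0.0722×0.01096 ≈ 0.21600
Color 2 (208,0,209):
  R=208: 208/255≈0.8157 > 0.04045 → ((0.8157+0.055)/1.055)^2.4 ≈ 0.63076
  G=0: 0/255≈0.0000 ≤ 0.04045 → 0.0000/12.92 ≈ 0.00000
  B=209: 209/255≈0.8196 > 0.04045 → ((0.8196+0.055)/1.055)^2.4 ≈ 0.63760
  L2 = 0.2126×0.63076 + 0.7152×0.00000 + 0.0722×0.63760 ≈ 0.18013
Lighter = 0.21600, Darker = 0.18013
Ratio = (L_lighter + 0.05) / (L_darker + 0.05)
Ratio = (0.21600 + 0.05) / (0.18013 + 0.05) = 0.26600 / 0.23013 ≈ 1.1559
Ratio ≈ 1.16:1


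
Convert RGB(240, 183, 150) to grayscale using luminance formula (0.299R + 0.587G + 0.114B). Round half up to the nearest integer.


Gray = 0.299×R + 0.587×G + 0.114×B
Gray = 0.299×240 + 0.587×183 + 0.114×150
Gray = 71.760 + 107.421 + 17.100
Gray = 196.281 → round half up → 196
Gray = 196


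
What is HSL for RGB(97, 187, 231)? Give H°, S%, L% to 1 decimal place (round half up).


Normalize: R'=97/255≈0.3804, G'=187/255≈0.7333, B'=231/255≈0.9059
Max=231/255, Min=97/255, Δ=Max-Min=134/255
L = (Max+Min)/2 = (231+97)/510 = 328/510 = 0.64313… → L = 64.3%
L > 0.5 → S = Δ/(2-Max-Min) = 134/(510-231-97) = 134/182 = 0.73626… → S = 73.6%
(the 1/255 factors cancel in S and H, so raw channel differences can be used)
Max is B' → H = 60 × ((R-G)/Δ + 4) = 60 × ((97-187)/134 + 4)
  -90/134 + 4 = -0.6716… + 4 = 3.3283…
  H = 60 × 3.3283… = 199.701…° → H = 199.7°
= HSL(199.7°, 73.6%, 64.3%)


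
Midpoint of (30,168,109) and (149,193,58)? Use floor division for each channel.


Midpoint: each channel = ⌊(C₁+C₂)/2⌋
R: ⌊(30+149)/2⌋ = 89
G: ⌊(168+193)/2⌋ = 180
B: ⌊(109+58)/2⌋ = 83
= RGB(89, 180, 83)


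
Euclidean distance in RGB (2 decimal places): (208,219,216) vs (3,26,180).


d = √[(R₁-R₂)² + (G₁-G₂)² + (B₁-B₂)²]
d = √[(208-3)² + (219-26)² + (216-180)²]
d = √[42025 + 37249 + 1296]
d = √80570
d ≈ 283.85


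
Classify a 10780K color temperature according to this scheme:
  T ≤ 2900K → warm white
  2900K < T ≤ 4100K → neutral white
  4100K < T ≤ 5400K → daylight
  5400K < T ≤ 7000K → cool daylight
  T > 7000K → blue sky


Temperature: 10780K
10780K > 7000K → blue sky
Classification: blue sky


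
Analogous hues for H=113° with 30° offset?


Base hue: 113°
Left analog: (113 - 30) mod 360 = 83°
Right analog: (113 + 30) mod 360 = 143°
Analogous hues = 83° and 143°


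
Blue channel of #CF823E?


Color: #CF823E
R = CF = 207
G = 82 = 130
B = 3E = 62
Blue = 62


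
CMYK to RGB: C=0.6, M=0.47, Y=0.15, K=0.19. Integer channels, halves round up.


R = 255 × (1-C) × (1-K) = 255 × 0.40 × 0.81 = 82.62 → 83
G = 255 × (1-M) × (1-K) = 255 × 0.53 × 0.81 = 109.4715 → 109
B = 255 × (1-Y) × (1-K) = 255 × 0.85 × 0.81 = 175.5675 → 176
= RGB(83, 109, 176)


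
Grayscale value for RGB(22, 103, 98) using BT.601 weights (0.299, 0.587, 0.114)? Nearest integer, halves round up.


Gray = 0.299×R + 0.587×G + 0.114×B
Gray = 0.299×22 + 0.587×103 + 0.114×98
Gray = 6.578 + 60.461 + 11.172
Gray = 78.211 → round half up → 78
Gray = 78


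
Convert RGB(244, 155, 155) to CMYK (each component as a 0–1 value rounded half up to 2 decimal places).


R'=244/255≈0.9569, G'=155/255≈0.6078, B'=155/255≈0.6078
K = 1 - max(R',G',B') = 1 - 244/255 = 11/255 = 0.04313… → 0.04
(1-R'-K)/(1-K) simplifies to (max-R)/max with max = 244:
C = (244-244)/244 = 0/244 = 0 → 0.00
M = (244-155)/244 = 89/244 = 0.36475… → 0.36
Y = (244-155)/244 = 89/244 = 0.36475… → 0.36
= CMYK(0.00, 0.36, 0.36, 0.04)


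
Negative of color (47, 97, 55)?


Invert: (255-R, 255-G, 255-B)
R: 255-47 = 208
G: 255-97 = 158
B: 255-55 = 200
= RGB(208, 158, 200)


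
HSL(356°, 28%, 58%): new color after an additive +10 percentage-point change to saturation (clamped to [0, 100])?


Original S = 28%
Adjustment = +10 percentage points
New S = 28 + (10) = 38
Clamp to [0, 100] → 38
= HSL(356°, 38%, 58%)


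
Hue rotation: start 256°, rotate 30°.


New hue = (H + rotation) mod 360
New hue = (256 + 30) mod 360
= 286 mod 360
= 286°


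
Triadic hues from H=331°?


Triadic: equally spaced at 120° intervals
H1 = 331°
H2 = (331 + 120) mod 360 = 91°
H3 = (331 + 240) mod 360 = 211°
Triadic = 331°, 91°, 211°


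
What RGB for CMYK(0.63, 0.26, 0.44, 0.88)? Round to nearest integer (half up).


R = 255 × (1-C) × (1-K) = 255 × 0.37 × 0.12 = 11.322 → 11
G = 255 × (1-M) × (1-K) = 255 × 0.74 × 0.12 = 22.644 → 23
B = 255 × (1-Y) × (1-K) = 255 × 0.56 × 0.12 = 17.136 → 17
= RGB(11, 23, 17)


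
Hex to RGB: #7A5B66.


7A → 122 (R)
5B → 91 (G)
66 → 102 (B)
= RGB(122, 91, 102)


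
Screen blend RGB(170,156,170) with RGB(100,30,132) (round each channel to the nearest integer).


Screen: C = 255 - (255-A)×(255-B)/255, rounded to nearest integer
R: 255 - (255-170)×(255-100)/255 = 255 - 13175/255 ≈ 255 - 51.667 = 203.333 → 203
G: 255 - (255-156)×(255-30)/255 = 255 - 22275/255 ≈ 255 - 87.353 = 167.647 → 168
B: 255 - (255-170)×(255-132)/255 = 255 - 10455/255 ≈ 255 - 41.000 = 214.000 → 214
= RGB(203, 168, 214)


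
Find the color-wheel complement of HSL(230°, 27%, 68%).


Complement = opposite side of color wheel = hue + 180°
H' = (230 + 180) mod 360 = 50°
S and L unchanged.
= HSL(50°, 27%, 68%)


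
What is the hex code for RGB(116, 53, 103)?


R = 116 → 74 (hex)
G = 53 → 35 (hex)
B = 103 → 67 (hex)
Hex = #743567


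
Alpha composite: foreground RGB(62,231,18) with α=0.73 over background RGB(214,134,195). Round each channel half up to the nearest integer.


C = α×F + (1-α)×B, with 1-α = 0.27
R: 0.73×62 + 0.27×214 = 45.26 + 57.78 = 103.04 → 103
G: 0.73×231 + 0.27×134 = 168.63 + 36.18 = 204.81 → 205
B: 0.73×18 + 0.27×195 = 13.14 + 52.65 = 65.79 → 66
= RGB(103, 205, 66)


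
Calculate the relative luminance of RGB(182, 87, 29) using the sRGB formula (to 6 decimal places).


Linearize each channel (sRGB transfer function): c = v/255; c_lin = c/12.92 if c ≤ 0.04045, else ((c+0.055)/1.055)^2.4
  R: 182/255 ≈ 0.713725 > 0.04045 → ((0.713725+0.055)/1.055)^2.4 ≈ 0.467784
  G: 87/255 ≈ 0.341176 > 0.04045 → ((0.341176+0.055)/1.055)^2.4 ≈ 0.095307
  B: 29/255 ≈ 0.113725 > 0.04045 → ((0.113725+0.055)/1.055)^2.4 ≈ 0.012286
R_lin = 0.467784, G_lin = 0.095307, B_lin = 0.012286
L = 0.2126×R + 0.7152×G + 0.0722×B
L = 0.2126×0.467784 + 0.7152×0.095307 + 0.0722×0.012286
L ≈ 0.168502


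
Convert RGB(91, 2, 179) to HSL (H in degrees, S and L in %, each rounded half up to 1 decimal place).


Normalize: R'=91/255≈0.3569, G'=2/255≈0.0078, B'=179/255≈0.7020
Max=179/255, Min=2/255, Δ=Max-Min=177/255
L = (Max+Min)/2 = (179+2)/510 = 181/510 = 0.35490… → L = 35.5%
L ≤ 0.5 → S = Δ/(Max+Min) = 177/(179+2) = 177/181 = 0.97790… → S = 97.8%
(the 1/255 factors cancel in S and H, so raw channel differences can be used)
Max is B' → H = 60 × ((R-G)/Δ + 4) = 60 × ((91-2)/177 + 4)
  89/177 + 4 = 0.5028… + 4 = 4.5028…
  H = 60 × 4.5028… = 270.169…° → H = 270.2°
= HSL(270.2°, 97.8%, 35.5%)


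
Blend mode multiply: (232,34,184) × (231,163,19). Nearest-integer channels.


Multiply: C = A×B/255, rounded to nearest integer
R: 232×231/255 = 53592/255 ≈ 210.165 → 210
G: 34×163/255 = 5542/255 ≈ 21.733 → 22
B: 184×19/255 = 3496/255 ≈ 13.710 → 14
= RGB(210, 22, 14)


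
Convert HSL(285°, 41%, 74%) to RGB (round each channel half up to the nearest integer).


H=285°, S=0.41, L=0.74
C = (1-|2L-1|)×S = (1-|0.48|)×0.41 = 0.2132
H' = H/60 = 285/60 ≈ 4.7500; X = C×(1-|H' mod 2 - 1|) = 0.1599
m = L - C/2 = 0.74 - 0.1066 = 0.6334
Sector ⌊H'⌋ = 4 → (R',G',B') = (0.1599, 0.0, 0.2132)
RGB = ((R'+m)×255, (G'+m)×255, (B'+m)×255) = (202.2915, 161.517, 215.883)
Round half up → RGB(202, 162, 216)


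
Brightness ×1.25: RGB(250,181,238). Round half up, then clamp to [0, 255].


Multiply each channel by 1.25, round half up, clamp to [0, 255]
R: 250×1.25 = 312.5 → round → 313 → clamp → 255
G: 181×1.25 = 226.25 → round → 226
B: 238×1.25 = 297.5 → round → 298 → clamp → 255
= RGB(255, 226, 255)


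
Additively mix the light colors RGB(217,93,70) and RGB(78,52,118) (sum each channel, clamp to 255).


Additive: each channel = min(255, C₁+C₂)
R: 217+78 = 295 → 255
G: 93+52 = 145 → 145
B: 70+118 = 188 → 188
= RGB(255, 145, 188)


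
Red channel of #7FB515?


Color: #7FB515
R = 7F = 127
G = B5 = 181
B = 15 = 21
Red = 127


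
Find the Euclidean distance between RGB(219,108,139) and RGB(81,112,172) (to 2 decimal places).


d = √[(R₁-R₂)² + (G₁-G₂)² + (B₁-B₂)²]
d = √[(219-81)² + (108-112)² + (139-172)²]
d = √[19044 + 16 + 1089]
d = √20149
d ≈ 141.95


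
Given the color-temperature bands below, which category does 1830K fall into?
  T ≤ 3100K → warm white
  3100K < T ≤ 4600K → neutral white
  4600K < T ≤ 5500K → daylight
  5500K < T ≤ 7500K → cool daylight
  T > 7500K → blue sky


Temperature: 1830K
1830K ≤ 3100K → warm white
Classification: warm white


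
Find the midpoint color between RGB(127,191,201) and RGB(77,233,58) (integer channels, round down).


Midpoint: each channel = ⌊(C₁+C₂)/2⌋
R: ⌊(127+77)/2⌋ = 102
G: ⌊(191+233)/2⌋ = 212
B: ⌊(201+58)/2⌋ = 129
= RGB(102, 212, 129)


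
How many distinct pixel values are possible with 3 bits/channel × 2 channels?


Total bits = 3 bits/channel × 2 channels = 6 bits
Distinct pixel values = 2^6
= 64 pixel values


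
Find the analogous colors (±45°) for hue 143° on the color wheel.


Base hue: 143°
Left analog: (143 - 45) mod 360 = 98°
Right analog: (143 + 45) mod 360 = 188°
Analogous hues = 98° and 188°


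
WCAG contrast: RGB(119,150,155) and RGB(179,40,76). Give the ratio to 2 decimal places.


Linearize each sRGB channel c=v/255: c/12.92 if c ≤ 0.04045 else ((c+0.055)/1.055)^2.4
L = 0.2126×R_lin + 0.7152×G_lin + 0.0722×B_lin
Color 1 (119,150,155):
  R=119: 119/255≈0.4667 > 0.04045 → ((0.4667+0.055)/1.055)^2.4 ≈ 0.18447
  G=150: 150/255≈0.5882 > 0.04045 → ((0.5882+0.055)/1.055)^2.4 ≈ 0.30499
  B=155: 155/255≈0.6078 > 0.04045 → ((0.6078+0.055)/1.055)^2.4 ≈ 0.32778
  L1 = 0.2126×0.18447 + 0.7152×0.30499 + 0.0722×0.32778 ≈ 0.28101
Color 2 (179,40,76):
  R=179: 179/255≈0.7020 > 0.04045 → ((0.7020+0.055)/1.055)^2.4 ≈ 0.45079
  G=40: 40/255≈0.1569 > 0.04045 → ((0.1569+0.055)/1.055)^2.4 ≈ 0.02122
  B=76: 76/255≈0.2980 > 0.04045 → ((0.2980+0.055)/1.055)^2.4 ≈ 0.07227
  L2 = 0.2126×0.45079 + 0.7152×0.02122 + 0.0722×0.07227 ≈ 0.11623
Lighter = 0.28101, Darker = 0.11623
Ratio = (L_lighter + 0.05) / (L_darker + 0.05)
Ratio = (0.28101 + 0.05) / (0.11623 + 0.05) = 0.33101 / 0.16623 ≈ 1.9913
Ratio ≈ 1.99:1


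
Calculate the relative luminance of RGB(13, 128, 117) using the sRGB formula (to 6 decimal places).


Linearize each channel (sRGB transfer function): c = v/255; c_lin = c/12.92 if c ≤ 0.04045, else ((c+0.055)/1.055)^2.4
  R: 13/255 ≈ 0.050980 > 0.04045 → ((0.050980+0.055)/1.055)^2.4 ≈ 0.004025
  G: 128/255 ≈ 0.501961 > 0.04045 → ((0.501961+0.055)/1.055)^2.4 ≈ 0.215861
  B: 117/255 ≈ 0.458824 > 0.04045 → ((0.458824+0.055)/1.055)^2.4 ≈ 0.177888
R_lin = 0.004025, G_lin = 0.215861, B_lin = 0.177888
L = 0.2126×R + 0.7152×G + 0.0722×B
L = 0.2126×0.004025 + 0.7152×0.215861 + 0.0722×0.177888
L ≈ 0.168083


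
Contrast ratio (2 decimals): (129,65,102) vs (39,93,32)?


Linearize each sRGB channel c=v/255: c/12.92 if c ≤ 0.04045 else ((c+0.055)/1.055)^2.4
L = 0.2126×R_lin + 0.7152×G_lin + 0.0722×B_lin
Color 1 (129,65,102):
  R=129: 129/255≈0.5059 > 0.04045 → ((0.5059+0.055)/1.055)^2.4 ≈ 0.21953
  G=65: 65/255≈0.2549 > 0.04045 → ((0.2549+0.055)/1.055)^2.4 ≈ 0.05286
  B=102: 102/255≈0.4000 > 0.04045 → ((0.4000+0.055)/1.055)^2.4 ≈ 0.13287
  L1 = 0.2126×0.21953 + 0.7152×0.05286 + 0.0722×0.13287 ≈ 0.09407
Color 2 (39,93,32):
  R=39: 39/255≈0.1529 > 0.04045 → ((0.1529+0.055)/1.055)^2.4 ≈ 0.02029
  G=93: 93/255≈0.3647 > 0.04045 → ((0.3647+0.055)/1.055)^2.4 ≈ 0.10946
  B=32: 32/255≈0.1255 > 0.04045 → ((0.1255+0.055)/1.055)^2.4 ≈ 0.01444
  L2 = 0.2126×0.02029 + 0.7152×0.10946 + 0.0722×0.01444 ≈ 0.08364
Lighter = 0.09407, Darker = 0.08364
Ratio = (L_lighter + 0.05) / (L_darker + 0.05)
Ratio = (0.09407 + 0.05) / (0.08364 + 0.05) = 0.14407 / 0.13364 ≈ 1.0780
Ratio ≈ 1.08:1


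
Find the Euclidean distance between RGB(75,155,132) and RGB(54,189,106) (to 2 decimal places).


d = √[(R₁-R₂)² + (G₁-G₂)² + (B₁-B₂)²]
d = √[(75-54)² + (155-189)² + (132-106)²]
d = √[441 + 1156 + 676]
d = √2273
d ≈ 47.68


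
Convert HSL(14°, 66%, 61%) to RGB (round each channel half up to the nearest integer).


H=14°, S=0.66, L=0.61
C = (1-|2L-1|)×S = (1-|0.22|)×0.66 = 0.5148
H' = H/60 = 14/60 ≈ 0.2333; X = C×(1-|H' mod 2 - 1|) = 0.12012
m = L - C/2 = 0.61 - 0.2574 = 0.3526
Sector ⌊H'⌋ = 0 → (R',G',B') = (0.5148, 0.12012, 0.0)
RGB = ((R'+m)×255, (G'+m)×255, (B'+m)×255) = (221.187, 120.5436, 89.913)
Round half up → RGB(221, 121, 90)


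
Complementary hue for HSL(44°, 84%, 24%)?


Complement = opposite side of color wheel = hue + 180°
H' = (44 + 180) mod 360 = 224°
S and L unchanged.
= HSL(224°, 84%, 24%)


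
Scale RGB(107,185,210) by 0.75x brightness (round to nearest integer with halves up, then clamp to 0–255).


Multiply each channel by 0.75, round half up, clamp to [0, 255]
R: 107×0.75 = 80.25 → round → 80
G: 185×0.75 = 138.75 → round → 139
B: 210×0.75 = 157.5 → round → 158
= RGB(80, 139, 158)


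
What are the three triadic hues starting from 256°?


Triadic: equally spaced at 120° intervals
H1 = 256°
H2 = (256 + 120) mod 360 = 16°
H3 = (256 + 240) mod 360 = 136°
Triadic = 256°, 16°, 136°


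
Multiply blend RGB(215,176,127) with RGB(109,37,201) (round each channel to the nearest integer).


Multiply: C = A×B/255, rounded to nearest integer
R: 215×109/255 = 23435/255 ≈ 91.902 → 92
G: 176×37/255 = 6512/255 ≈ 25.537 → 26
B: 127×201/255 = 25527/255 ≈ 100.106 → 100
= RGB(92, 26, 100)


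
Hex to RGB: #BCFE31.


BC → 188 (R)
FE → 254 (G)
31 → 49 (B)
= RGB(188, 254, 49)


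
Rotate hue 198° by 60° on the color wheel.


New hue = (H + rotation) mod 360
New hue = (198 + 60) mod 360
= 258 mod 360
= 258°


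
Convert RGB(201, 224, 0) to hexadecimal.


R = 201 → C9 (hex)
G = 224 → E0 (hex)
B = 0 → 00 (hex)
Hex = #C9E000


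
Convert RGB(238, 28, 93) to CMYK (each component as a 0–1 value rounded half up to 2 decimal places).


R'=238/255≈0.9333, G'=28/255≈0.1098, B'=93/255≈0.3647
K = 1 - max(R',G',B') = 1 - 238/255 = 17/255 = 0.06666… → 0.07
(1-R'-K)/(1-K) simplifies to (max-R)/max with max = 238:
C = (238-238)/238 = 0/238 = 0 → 0.00
M = (238-28)/238 = 210/238 = 0.88235… → 0.88
Y = (238-93)/238 = 145/238 = 0.60924… → 0.61
= CMYK(0.00, 0.88, 0.61, 0.07)


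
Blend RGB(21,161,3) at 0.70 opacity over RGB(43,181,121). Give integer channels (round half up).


C = α×F + (1-α)×B, with 1-α = 0.30
R: 0.70×21 + 0.30×43 = 14.70 + 12.90 = 27.60 → 28
G: 0.70×161 + 0.30×181 = 112.70 + 54.30 = 167.00 → 167
B: 0.70×3 + 0.30×121 = 2.10 + 36.30 = 38.40 → 38
= RGB(28, 167, 38)


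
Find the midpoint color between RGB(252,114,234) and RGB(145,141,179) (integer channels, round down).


Midpoint: each channel = ⌊(C₁+C₂)/2⌋
R: ⌊(252+145)/2⌋ = 198
G: ⌊(114+141)/2⌋ = 127
B: ⌊(234+179)/2⌋ = 206
= RGB(198, 127, 206)


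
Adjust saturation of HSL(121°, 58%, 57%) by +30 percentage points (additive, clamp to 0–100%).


Original S = 58%
Adjustment = +30 percentage points
New S = 58 + (30) = 88
Clamp to [0, 100] → 88
= HSL(121°, 88%, 57%)


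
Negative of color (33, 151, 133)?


Invert: (255-R, 255-G, 255-B)
R: 255-33 = 222
G: 255-151 = 104
B: 255-133 = 122
= RGB(222, 104, 122)


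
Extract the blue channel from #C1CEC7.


Color: #C1CEC7
R = C1 = 193
G = CE = 206
B = C7 = 199
Blue = 199


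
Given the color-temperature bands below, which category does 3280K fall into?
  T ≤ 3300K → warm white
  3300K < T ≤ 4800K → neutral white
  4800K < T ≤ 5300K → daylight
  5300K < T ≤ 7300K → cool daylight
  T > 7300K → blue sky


Temperature: 3280K
3280K ≤ 3300K → warm white
Classification: warm white


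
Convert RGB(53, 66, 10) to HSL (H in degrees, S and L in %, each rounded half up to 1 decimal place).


Normalize: R'=53/255≈0.2078, G'=66/255≈0.2588, B'=10/255≈0.0392
Max=66/255, Min=10/255, Δ=Max-Min=56/255
L = (Max+Min)/2 = (66+10)/510 = 76/510 = 0.14901… → L = 14.9%
L ≤ 0.5 → S = Δ/(Max+Min) = 56/(66+10) = 56/76 = 0.73684… → S = 73.7%
(the 1/255 factors cancel in S and H, so raw channel differences can be used)
Max is G' → H = 60 × ((B-R)/Δ + 2) = 60 × ((10-53)/56 + 2)
  -43/56 + 2 = -0.7678… + 2 = 1.2321…
  H = 60 × 1.2321… = 73.928…° → H = 73.9°
= HSL(73.9°, 73.7%, 14.9%)


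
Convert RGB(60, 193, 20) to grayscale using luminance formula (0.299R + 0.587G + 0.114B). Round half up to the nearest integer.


Gray = 0.299×R + 0.587×G + 0.114×B
Gray = 0.299×60 + 0.587×193 + 0.114×20
Gray = 17.940 + 113.291 + 2.280
Gray = 133.511 → round half up → 134
Gray = 134


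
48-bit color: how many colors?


Colors = 2^bits = 2^48
= 281,474,976,710,656 colors


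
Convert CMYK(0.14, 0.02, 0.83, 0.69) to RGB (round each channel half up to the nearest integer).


R = 255 × (1-C) × (1-K) = 255 × 0.86 × 0.31 = 67.983 → 68
G = 255 × (1-M) × (1-K) = 255 × 0.98 × 0.31 = 77.469 → 77
B = 255 × (1-Y) × (1-K) = 255 × 0.17 × 0.31 = 13.4385 → 13
= RGB(68, 77, 13)


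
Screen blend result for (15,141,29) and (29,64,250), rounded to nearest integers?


Screen: C = 255 - (255-A)×(255-B)/255, rounded to nearest integer
R: 255 - (255-15)×(255-29)/255 = 255 - 54240/255 ≈ 255 - 212.706 = 42.294 → 42
G: 255 - (255-141)×(255-64)/255 = 255 - 21774/255 ≈ 255 - 85.388 = 169.612 → 170
B: 255 - (255-29)×(255-250)/255 = 255 - 1130/255 ≈ 255 - 4.431 = 250.569 → 251
= RGB(42, 170, 251)


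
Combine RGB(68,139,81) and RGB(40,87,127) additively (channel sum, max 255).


Additive: each channel = min(255, C₁+C₂)
R: 68+40 = 108 → 108
G: 139+87 = 226 → 226
B: 81+127 = 208 → 208
= RGB(108, 226, 208)


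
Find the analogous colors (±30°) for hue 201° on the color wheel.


Base hue: 201°
Left analog: (201 - 30) mod 360 = 171°
Right analog: (201 + 30) mod 360 = 231°
Analogous hues = 171° and 231°


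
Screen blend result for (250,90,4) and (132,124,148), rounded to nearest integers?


Screen: C = 255 - (255-A)×(255-B)/255, rounded to nearest integer
R: 255 - (255-250)×(255-132)/255 = 255 - 615/255 ≈ 255 - 2.412 = 252.588 → 253
G: 255 - (255-90)×(255-124)/255 = 255 - 21615/255 ≈ 255 - 84.765 = 170.235 → 170
B: 255 - (255-4)×(255-148)/255 = 255 - 26857/255 ≈ 255 - 105.322 = 149.678 → 150
= RGB(253, 170, 150)


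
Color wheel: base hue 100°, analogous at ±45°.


Base hue: 100°
Left analog: (100 - 45) mod 360 = 55°
Right analog: (100 + 45) mod 360 = 145°
Analogous hues = 55° and 145°


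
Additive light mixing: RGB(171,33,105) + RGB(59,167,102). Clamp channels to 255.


Additive: each channel = min(255, C₁+C₂)
R: 171+59 = 230 → 230
G: 33+167 = 200 → 200
B: 105+102 = 207 → 207
= RGB(230, 200, 207)


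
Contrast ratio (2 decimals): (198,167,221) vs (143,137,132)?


Linearize each sRGB channel c=v/255: c/12.92 if c ≤ 0.04045 else ((c+0.055)/1.055)^2.4
L = 0.2126×R_lin + 0.7152×G_lin + 0.0722×B_lin
Color 1 (198,167,221):
  R=198: 198/255≈0.7765 > 0.04045 → ((0.7765+0.055)/1.055)^2.4 ≈ 0.56471
  G=167: 167/255≈0.6549 > 0.04045 → ((0.6549+0.055)/1.055)^2.4 ≈ 0.38643
  B=221: 221/255≈0.8667 > 0.04045 → ((0.8667+0.055)/1.055)^2.4 ≈ 0.72306
  L1 = 0.2126×0.56471 + 0.7152×0.38643 + 0.0722×0.72306 ≈ 0.44864
Color 2 (143,137,132):
  R=143: 143/255≈0.5608 > 0.04045 → ((0.5608+0.055)/1.055)^2.4 ≈ 0.27468
  G=137: 137/255≈0.5373 > 0.04045 → ((0.5373+0.055)/1.055)^2.4 ≈ 0.25016
  B=132: 132/255≈0.5176 > 0.04045 → ((0.5176+0.055)/1.055)^2.4 ≈ 0.23074
  L2 = 0.2126×0.27468 + 0.7152×0.25016 + 0.0722×0.23074 ≈ 0.25397
Lighter = 0.44864, Darker = 0.25397
Ratio = (L_lighter + 0.05) / (L_darker + 0.05)
Ratio = (0.44864 + 0.05) / (0.25397 + 0.05) = 0.49864 / 0.30397 ≈ 1.6404
Ratio ≈ 1.64:1
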